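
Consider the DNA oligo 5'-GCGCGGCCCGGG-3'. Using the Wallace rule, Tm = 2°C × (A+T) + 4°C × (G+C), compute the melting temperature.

48°C

Scanning the sequence gives T=0, G=7, A=0, C=5.
So N_AT = 0 and N_GC = 12.
Tm = 4·12 + 2·0 = 48 + 0 = 48°C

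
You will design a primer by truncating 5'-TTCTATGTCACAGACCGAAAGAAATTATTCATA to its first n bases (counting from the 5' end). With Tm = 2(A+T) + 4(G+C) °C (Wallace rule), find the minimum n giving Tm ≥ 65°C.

First 23 bases: TTCTATGTCACAGACCGAAAGAA → Tm = 64°C (< 65°C)
First 24 bases: TTCTATGTCACAGACCGAAAGAAA → Tm = 66°C (≥ 65°C)
Each additional base adds 2°C (A/T) or 4°C (G/C), so Tm is non-decreasing in n; n = 24 is the first length to reach 65°C.

n = 24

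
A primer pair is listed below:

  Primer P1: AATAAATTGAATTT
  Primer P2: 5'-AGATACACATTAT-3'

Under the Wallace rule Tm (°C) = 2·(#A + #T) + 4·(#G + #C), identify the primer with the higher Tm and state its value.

Primer P2, 32°C

Primer P1: A+T=13, G+C=1 → Tm = 2(13)+4(1) = 30°C
Primer P2: A+T=10, G+C=3 → Tm = 2(10)+4(3) = 32°C
30°C vs 32°C → primer P2 is higher.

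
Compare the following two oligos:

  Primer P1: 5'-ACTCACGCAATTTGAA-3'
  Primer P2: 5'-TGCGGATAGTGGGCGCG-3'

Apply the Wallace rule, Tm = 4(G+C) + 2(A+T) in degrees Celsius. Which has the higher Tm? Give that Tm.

Primer P1: A+T=10, G+C=6 → Tm = 2(10)+4(6) = 44°C
Primer P2: A+T=5, G+C=12 → Tm = 2(5)+4(12) = 58°C
44°C vs 58°C → primer P2 is higher.

Primer P2, 58°C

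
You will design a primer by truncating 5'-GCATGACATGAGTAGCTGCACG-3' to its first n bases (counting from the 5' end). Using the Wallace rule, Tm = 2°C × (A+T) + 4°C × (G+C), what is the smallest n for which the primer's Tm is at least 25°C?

n = 9

First 8 bases: GCATGACA → Tm = 24°C (< 25°C)
First 9 bases: GCATGACAT → Tm = 26°C (≥ 25°C)
Each additional base adds 2°C (A/T) or 4°C (G/C), so Tm is non-decreasing in n; n = 9 is the first length to reach 25°C.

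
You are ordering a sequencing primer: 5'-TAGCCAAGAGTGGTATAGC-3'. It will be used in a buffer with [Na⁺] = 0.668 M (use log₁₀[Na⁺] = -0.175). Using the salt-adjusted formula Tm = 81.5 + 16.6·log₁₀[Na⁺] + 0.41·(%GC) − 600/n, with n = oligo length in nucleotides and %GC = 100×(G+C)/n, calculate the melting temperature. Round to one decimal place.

Length n = 19. Scanning the sequence gives T=4, G=6, A=6, C=3.
G+C = 9, so %GC = 9/19 × 100 = 47.368%
Salt term: 16.6 × (-0.175) = -2.905
GC term: 0.41 × 47.368 = 19.421; length term: −600/19 = −31.579
Tm = 81.5 + (-2.905) + 19.421 − 31.579 = 66.437 → 66.4°C

66.4°C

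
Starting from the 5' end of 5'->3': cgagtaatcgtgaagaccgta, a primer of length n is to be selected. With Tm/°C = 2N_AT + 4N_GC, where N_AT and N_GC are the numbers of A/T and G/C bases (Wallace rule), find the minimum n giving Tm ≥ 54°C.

n = 18

First 17 bases: CGAGTAATCGTGAAGAC → Tm = 50°C (< 54°C)
First 18 bases: CGAGTAATCGTGAAGACC → Tm = 54°C (≥ 54°C)
Each additional base adds 2°C (A/T) or 4°C (G/C), so Tm is non-decreasing in n; n = 18 is the first length to reach 54°C.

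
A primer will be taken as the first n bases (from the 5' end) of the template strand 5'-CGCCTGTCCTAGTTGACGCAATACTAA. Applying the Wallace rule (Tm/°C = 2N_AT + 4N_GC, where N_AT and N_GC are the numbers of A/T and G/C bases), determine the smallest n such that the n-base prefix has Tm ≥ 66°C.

First 20 bases: CGCCTGTCCTAGTTGACGCA → Tm = 64°C (< 66°C)
First 21 bases: CGCCTGTCCTAGTTGACGCAA → Tm = 66°C (≥ 66°C)
Since every base adds ≥2°C, Tm only increases with n, so the threshold is first crossed at n = 21.

n = 21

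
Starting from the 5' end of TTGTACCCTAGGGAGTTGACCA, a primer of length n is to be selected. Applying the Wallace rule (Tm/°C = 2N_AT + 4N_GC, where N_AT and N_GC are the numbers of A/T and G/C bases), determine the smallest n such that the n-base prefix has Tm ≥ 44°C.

n = 15

First 14 bases: TTGTACCCTAGGGA → Tm = 42°C (< 44°C)
First 15 bases: TTGTACCCTAGGGAG → Tm = 46°C (≥ 44°C)
Each additional base adds 2°C (A/T) or 4°C (G/C), so Tm is non-decreasing in n; n = 15 is the first length to reach 44°C.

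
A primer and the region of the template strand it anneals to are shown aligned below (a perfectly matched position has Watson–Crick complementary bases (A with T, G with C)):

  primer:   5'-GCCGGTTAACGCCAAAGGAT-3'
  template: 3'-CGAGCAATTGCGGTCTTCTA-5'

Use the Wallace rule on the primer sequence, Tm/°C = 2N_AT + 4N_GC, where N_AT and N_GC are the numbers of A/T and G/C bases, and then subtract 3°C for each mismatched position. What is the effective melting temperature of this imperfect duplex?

Primer base counts: A=6, T=3, G=6, C=5 → A+T=9, G+C=11
Perfect-match Tm = 2(9) + 4(11) = 18 + 44 = 62°C
Mismatches (positions where the bases are not complementary): 4 (at positions 3, 4, 15, 17)
Effective Tm = 62 − 4×3 = 62 − 12 = 50°C

50°C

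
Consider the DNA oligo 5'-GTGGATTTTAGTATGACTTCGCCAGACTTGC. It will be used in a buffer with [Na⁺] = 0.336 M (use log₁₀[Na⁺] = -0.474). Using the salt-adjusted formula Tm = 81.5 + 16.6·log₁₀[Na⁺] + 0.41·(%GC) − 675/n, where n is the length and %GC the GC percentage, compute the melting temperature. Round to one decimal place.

Length n = 31. A=6, T=11, G=8, C=6
G+C = 14, so %GC = 14/31 × 100 = 45.161%
Salt term: 16.6 × (-0.474) = -7.868
GC term: 0.41 × 45.161 = 18.516; length term: −675/31 = −21.774
Tm = 81.5 + (-7.868) + 18.516 − 21.774 = 70.374 → 70.4°C

70.4°C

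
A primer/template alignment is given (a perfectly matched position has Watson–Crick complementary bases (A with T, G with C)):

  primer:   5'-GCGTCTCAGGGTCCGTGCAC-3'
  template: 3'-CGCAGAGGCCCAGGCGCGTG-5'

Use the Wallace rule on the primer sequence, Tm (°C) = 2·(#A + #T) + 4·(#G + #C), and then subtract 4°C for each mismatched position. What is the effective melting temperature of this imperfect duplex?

Primer base counts: A=2, T=4, G=7, C=7 → A+T=6, G+C=14
Perfect-match Tm = 2(6) + 4(14) = 12 + 56 = 68°C
Mismatches (positions where the bases are not complementary): 2 (at positions 8, 16)
Effective Tm = 68 − 2×4 = 68 − 8 = 60°C

60°C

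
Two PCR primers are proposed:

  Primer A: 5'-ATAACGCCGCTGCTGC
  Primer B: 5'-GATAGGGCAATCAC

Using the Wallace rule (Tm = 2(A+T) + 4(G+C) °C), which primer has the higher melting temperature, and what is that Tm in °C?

Primer A: A+T=6, G+C=10 → Tm = 2(6)+4(10) = 52°C
Primer B: A+T=7, G+C=7 → Tm = 2(7)+4(7) = 42°C
52°C vs 42°C → primer A is higher.

Primer A, 52°C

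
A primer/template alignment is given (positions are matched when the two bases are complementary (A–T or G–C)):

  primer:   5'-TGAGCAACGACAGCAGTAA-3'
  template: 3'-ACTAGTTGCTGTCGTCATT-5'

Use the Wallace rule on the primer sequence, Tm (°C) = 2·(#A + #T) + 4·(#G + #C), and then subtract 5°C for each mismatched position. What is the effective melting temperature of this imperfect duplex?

51°C

Primer base counts: A=8, T=2, G=5, C=4 → A+T=10, G+C=9
Perfect-match Tm = 2(10) + 4(9) = 20 + 36 = 56°C
Mismatches (positions where the bases are not complementary): 1 (at position 4)
Effective Tm = 56 − 1×5 = 56 − 5 = 51°C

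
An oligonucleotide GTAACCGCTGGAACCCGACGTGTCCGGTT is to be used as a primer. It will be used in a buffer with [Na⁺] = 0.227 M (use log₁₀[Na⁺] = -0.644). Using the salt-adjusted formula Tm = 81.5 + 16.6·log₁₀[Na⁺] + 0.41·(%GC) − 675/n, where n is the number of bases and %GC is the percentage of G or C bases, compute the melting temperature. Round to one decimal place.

Length n = 29. Scanning the sequence gives T=6, C=9, G=9, A=5.
G+C = 18, so %GC = 18/29 × 100 = 62.069%
Salt term: 16.6 × (-0.644) = -10.69
GC term: 0.41 × 62.069 = 25.448; length term: −675/29 = −23.276
Tm = 81.5 + (-10.69) + 25.448 − 23.276 = 72.982 → 73.0°C

73.0°C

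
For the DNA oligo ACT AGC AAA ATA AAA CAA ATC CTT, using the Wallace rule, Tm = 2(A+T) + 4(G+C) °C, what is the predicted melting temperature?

60°C

C=5, G=1, T=5, A=13
A+T = 18, G+C = 6
Tm = 4·6 + 2·18 = 24 + 36 = 60°C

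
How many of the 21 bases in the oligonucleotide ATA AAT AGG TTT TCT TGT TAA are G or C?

Base counts: A=7, G=3, T=10, C=1
G+C = 3 + 1 = 4

4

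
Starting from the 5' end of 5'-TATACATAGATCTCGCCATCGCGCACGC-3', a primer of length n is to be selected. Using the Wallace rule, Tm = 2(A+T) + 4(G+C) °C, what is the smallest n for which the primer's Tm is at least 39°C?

n = 15

First 14 bases: TATACATAGATCTC → Tm = 36°C (< 39°C)
First 15 bases: TATACATAGATCTCG → Tm = 40°C (≥ 39°C)
Since every base adds ≥2°C, Tm only increases with n, so the threshold is first crossed at n = 15.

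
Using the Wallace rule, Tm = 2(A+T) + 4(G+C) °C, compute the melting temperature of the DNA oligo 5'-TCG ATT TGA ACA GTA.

G=3, T=5, C=2, A=5
So N_AT = 10 and N_GC = 5.
Tm = 2×10 + 4×5 = 40°C

40°C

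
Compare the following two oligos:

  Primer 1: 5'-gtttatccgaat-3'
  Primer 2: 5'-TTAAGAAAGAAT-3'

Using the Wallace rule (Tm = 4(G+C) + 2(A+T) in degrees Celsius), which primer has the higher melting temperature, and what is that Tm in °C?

Primer 1, 32°C

Primer 1: A+T=8, G+C=4 → Tm = 2(8)+4(4) = 32°C
Primer 2: A+T=10, G+C=2 → Tm = 2(10)+4(2) = 28°C
32°C vs 28°C → primer 1 is higher.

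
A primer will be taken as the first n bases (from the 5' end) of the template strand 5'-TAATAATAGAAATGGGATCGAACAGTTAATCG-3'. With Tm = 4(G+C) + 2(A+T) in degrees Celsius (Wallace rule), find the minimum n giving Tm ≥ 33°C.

n = 15

First 14 bases: TAATAATAGAAATG → Tm = 32°C (< 33°C)
First 15 bases: TAATAATAGAAATGG → Tm = 36°C (≥ 33°C)
Each additional base adds 2°C (A/T) or 4°C (G/C), so Tm is non-decreasing in n; n = 15 is the first length to reach 33°C.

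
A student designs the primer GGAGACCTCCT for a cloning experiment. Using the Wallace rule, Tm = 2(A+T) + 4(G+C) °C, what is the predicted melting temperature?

36°C

Base counts: G=3, T=2, C=4, A=2
AT pairs contribute 4, GC pairs contribute 7.
Tm = 4·7 + 2·4 = 28 + 8 = 36°C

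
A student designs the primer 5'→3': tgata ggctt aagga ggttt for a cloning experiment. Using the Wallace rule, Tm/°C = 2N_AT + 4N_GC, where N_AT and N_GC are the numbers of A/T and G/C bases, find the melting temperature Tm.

56°C

Scanning the sequence gives A=5, C=1, G=7, T=7.
A+T = 12, G+C = 8
Tm = 4·8 + 2·12 = 32 + 24 = 56°C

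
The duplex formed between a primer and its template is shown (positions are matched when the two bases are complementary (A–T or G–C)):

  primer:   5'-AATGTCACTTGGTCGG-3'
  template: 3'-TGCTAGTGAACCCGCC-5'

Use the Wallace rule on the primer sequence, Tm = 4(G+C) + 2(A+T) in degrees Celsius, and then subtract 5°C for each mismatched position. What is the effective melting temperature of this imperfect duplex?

Primer base counts: A=3, T=5, G=5, C=3 → A+T=8, G+C=8
Perfect-match Tm = 2(8) + 4(8) = 16 + 32 = 48°C
Mismatches (positions where the bases are not complementary): 4 (at positions 2, 3, 4, 13)
Effective Tm = 48 − 4×5 = 48 − 20 = 28°C

28°C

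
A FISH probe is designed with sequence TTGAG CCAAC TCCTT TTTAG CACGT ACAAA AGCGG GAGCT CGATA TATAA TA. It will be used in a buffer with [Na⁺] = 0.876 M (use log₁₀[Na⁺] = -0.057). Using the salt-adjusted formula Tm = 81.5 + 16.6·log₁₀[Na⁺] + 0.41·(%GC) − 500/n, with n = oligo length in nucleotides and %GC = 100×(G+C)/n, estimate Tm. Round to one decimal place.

Length n = 52. Base counts: A=17, C=11, T=14, G=10
G+C = 21, so %GC = 21/52 × 100 = 40.385%
Salt term: 16.6 × (-0.057) = -0.946
GC term: 0.41 × 40.385 = 16.558; length term: −500/52 = −9.615
Tm = 81.5 + (-0.946) + 16.558 − 9.615 = 87.497 → 87.5°C

87.5°C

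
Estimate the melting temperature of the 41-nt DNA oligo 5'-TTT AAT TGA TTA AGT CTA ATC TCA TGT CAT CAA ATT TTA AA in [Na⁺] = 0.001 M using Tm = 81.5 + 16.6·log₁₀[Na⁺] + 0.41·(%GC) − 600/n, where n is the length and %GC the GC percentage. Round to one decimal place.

Length n = 41. Counting bases: G=3, C=5, A=15, T=18
G+C = 8, so %GC = 8/41 × 100 = 19.512%
Salt term: 16.6 × (-3) = -49.8
GC term: 0.41 × 19.512 = 8; length term: −600/41 = −14.634
Tm = 81.5 + (-49.8) + 8 − 14.634 = 25.066 → 25.1°C

25.1°C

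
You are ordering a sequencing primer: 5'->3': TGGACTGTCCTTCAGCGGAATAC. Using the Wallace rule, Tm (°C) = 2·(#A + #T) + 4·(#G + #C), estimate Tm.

Counting bases: C=6, G=6, A=5, T=6
AT pairs contribute 11, GC pairs contribute 12.
Tm = 4·12 + 2·11 = 48 + 22 = 70°C

70°C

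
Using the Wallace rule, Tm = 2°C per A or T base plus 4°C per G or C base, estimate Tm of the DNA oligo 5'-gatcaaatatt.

Scanning the sequence gives C=1, G=1, A=5, T=4.
A+T = 9, G+C = 2
Tm = 4·2 + 2·9 = 8 + 18 = 26°C

26°C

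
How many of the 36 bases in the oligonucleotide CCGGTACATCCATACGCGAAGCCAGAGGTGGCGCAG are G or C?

23

Counting bases: A=9, C=11, T=4, G=12
G+C = 12 + 11 = 23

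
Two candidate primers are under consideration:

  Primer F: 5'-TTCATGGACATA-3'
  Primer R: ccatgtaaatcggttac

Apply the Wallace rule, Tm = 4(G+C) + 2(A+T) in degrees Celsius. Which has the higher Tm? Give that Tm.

Primer R, 48°C

Primer F: A+T=8, G+C=4 → Tm = 2(8)+4(4) = 32°C
Primer R: A+T=10, G+C=7 → Tm = 2(10)+4(7) = 48°C
32°C vs 48°C → primer R is higher.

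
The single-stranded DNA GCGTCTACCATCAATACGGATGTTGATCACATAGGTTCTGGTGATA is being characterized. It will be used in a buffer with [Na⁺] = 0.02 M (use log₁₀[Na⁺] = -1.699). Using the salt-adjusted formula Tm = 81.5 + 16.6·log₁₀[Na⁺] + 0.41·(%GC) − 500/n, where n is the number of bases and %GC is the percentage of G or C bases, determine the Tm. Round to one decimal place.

60.3°C

Length n = 46. G=11, T=14, C=9, A=12
G+C = 20, so %GC = 20/46 × 100 = 43.478%
Salt term: 16.6 × (-1.699) = -28.203
GC term: 0.41 × 43.478 = 17.826; length term: −500/46 = −10.87
Tm = 81.5 + (-28.203) + 17.826 − 10.87 = 60.253 → 60.3°C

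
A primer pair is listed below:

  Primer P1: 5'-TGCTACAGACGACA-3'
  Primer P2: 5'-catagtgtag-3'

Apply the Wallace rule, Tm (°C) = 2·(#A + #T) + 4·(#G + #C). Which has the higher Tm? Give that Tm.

Primer P1, 42°C

Primer P1: A+T=7, G+C=7 → Tm = 2(7)+4(7) = 42°C
Primer P2: A+T=6, G+C=4 → Tm = 2(6)+4(4) = 28°C
42°C vs 28°C → primer P1 is higher.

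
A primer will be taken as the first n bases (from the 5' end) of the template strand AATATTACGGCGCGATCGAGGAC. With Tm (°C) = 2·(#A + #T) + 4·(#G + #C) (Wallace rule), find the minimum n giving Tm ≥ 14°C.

First 6 bases: AATATT → Tm = 12°C (< 14°C)
First 7 bases: AATATTA → Tm = 14°C (≥ 14°C)
Since every base adds ≥2°C, Tm only increases with n, so the threshold is first crossed at n = 7.

n = 7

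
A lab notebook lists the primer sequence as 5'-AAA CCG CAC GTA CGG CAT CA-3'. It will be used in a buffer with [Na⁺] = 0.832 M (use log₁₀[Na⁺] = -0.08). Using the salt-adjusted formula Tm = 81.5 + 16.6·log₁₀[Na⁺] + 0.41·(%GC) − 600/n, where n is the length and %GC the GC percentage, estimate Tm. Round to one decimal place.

72.7°C

Length n = 20. G=4, A=7, T=2, C=7
G+C = 11, so %GC = 11/20 × 100 = 55%
Salt term: 16.6 × (-0.08) = -1.328
GC term: 0.41 × 55 = 22.55; length term: −600/20 = −30
Tm = 81.5 + (-1.328) + 22.55 − 30 = 72.722 → 72.7°C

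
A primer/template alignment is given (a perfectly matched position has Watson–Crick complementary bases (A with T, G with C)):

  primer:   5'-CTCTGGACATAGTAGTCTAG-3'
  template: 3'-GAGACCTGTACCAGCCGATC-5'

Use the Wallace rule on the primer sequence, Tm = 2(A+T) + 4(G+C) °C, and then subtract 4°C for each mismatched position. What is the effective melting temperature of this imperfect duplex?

Primer base counts: A=5, T=6, G=5, C=4 → A+T=11, G+C=9
Perfect-match Tm = 2(11) + 4(9) = 22 + 36 = 58°C
Mismatches (positions where the bases are not complementary): 3 (at positions 11, 14, 16)
Effective Tm = 58 − 3×4 = 58 − 12 = 46°C

46°C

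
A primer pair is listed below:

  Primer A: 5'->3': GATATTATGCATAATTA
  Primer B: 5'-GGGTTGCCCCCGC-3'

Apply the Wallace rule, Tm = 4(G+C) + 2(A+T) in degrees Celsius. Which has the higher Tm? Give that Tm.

Primer A: A+T=14, G+C=3 → Tm = 2(14)+4(3) = 40°C
Primer B: A+T=2, G+C=11 → Tm = 2(2)+4(11) = 48°C
40°C vs 48°C → primer B is higher.

Primer B, 48°C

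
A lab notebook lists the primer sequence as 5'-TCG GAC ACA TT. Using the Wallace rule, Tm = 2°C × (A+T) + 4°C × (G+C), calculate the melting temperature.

C=3, A=3, T=3, G=2
So N_AT = 6 and N_GC = 5.
Tm = 4·5 + 2·6 = 20 + 12 = 32°C

32°C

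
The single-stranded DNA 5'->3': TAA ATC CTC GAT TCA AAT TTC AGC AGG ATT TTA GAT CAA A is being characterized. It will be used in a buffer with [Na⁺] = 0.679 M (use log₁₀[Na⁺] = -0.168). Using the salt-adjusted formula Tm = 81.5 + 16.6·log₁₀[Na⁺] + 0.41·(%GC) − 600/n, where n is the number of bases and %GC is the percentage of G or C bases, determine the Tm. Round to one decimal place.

76.0°C

Length n = 40. A=15, T=13, C=7, G=5
G+C = 12, so %GC = 12/40 × 100 = 30%
Salt term: 16.6 × (-0.168) = -2.789
GC term: 0.41 × 30 = 12.3; length term: −600/40 = −15
Tm = 81.5 + (-2.789) + 12.3 − 15 = 76.011 → 76.0°C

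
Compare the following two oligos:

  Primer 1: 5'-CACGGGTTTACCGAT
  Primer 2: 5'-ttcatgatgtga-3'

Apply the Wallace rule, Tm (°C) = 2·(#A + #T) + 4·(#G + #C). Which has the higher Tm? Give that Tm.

Primer 1: A+T=7, G+C=8 → Tm = 2(7)+4(8) = 46°C
Primer 2: A+T=8, G+C=4 → Tm = 2(8)+4(4) = 32°C
46°C vs 32°C → primer 1 is higher.

Primer 1, 46°C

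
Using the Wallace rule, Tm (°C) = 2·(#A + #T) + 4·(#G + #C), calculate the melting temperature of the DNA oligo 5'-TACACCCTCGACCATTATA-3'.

Counting bases: T=5, G=1, C=7, A=6
AT pairs contribute 11, GC pairs contribute 8.
Tm = 2×11 + 4×8 = 54°C

54°C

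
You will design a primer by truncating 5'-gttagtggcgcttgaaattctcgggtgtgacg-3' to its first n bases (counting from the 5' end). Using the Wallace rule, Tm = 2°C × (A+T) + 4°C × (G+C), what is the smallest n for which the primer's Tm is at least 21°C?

First 7 bases: GTTAGTG → Tm = 20°C (< 21°C)
First 8 bases: GTTAGTGG → Tm = 24°C (≥ 21°C)
Each additional base adds 2°C (A/T) or 4°C (G/C), so Tm is non-decreasing in n; n = 8 is the first length to reach 21°C.

n = 8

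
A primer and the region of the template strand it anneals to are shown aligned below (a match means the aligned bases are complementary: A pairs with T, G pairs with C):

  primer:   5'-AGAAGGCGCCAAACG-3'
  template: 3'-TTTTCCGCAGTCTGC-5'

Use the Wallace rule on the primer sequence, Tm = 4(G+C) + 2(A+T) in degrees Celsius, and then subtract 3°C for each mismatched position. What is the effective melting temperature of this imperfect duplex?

Primer base counts: A=6, T=0, G=5, C=4 → A+T=6, G+C=9
Perfect-match Tm = 2(6) + 4(9) = 12 + 36 = 48°C
Mismatches (positions where the bases are not complementary): 3 (at positions 2, 9, 12)
Effective Tm = 48 − 3×3 = 48 − 9 = 39°C

39°C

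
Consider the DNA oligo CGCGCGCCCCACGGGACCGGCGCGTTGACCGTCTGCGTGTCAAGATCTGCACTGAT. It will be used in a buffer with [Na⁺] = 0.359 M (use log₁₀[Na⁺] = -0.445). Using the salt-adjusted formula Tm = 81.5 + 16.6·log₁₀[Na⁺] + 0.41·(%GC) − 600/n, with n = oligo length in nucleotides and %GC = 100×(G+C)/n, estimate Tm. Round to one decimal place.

91.2°C

Length n = 56. Scanning the sequence gives C=20, G=18, A=8, T=10.
G+C = 38, so %GC = 38/56 × 100 = 67.857%
Salt term: 16.6 × (-0.445) = -7.387
GC term: 0.41 × 67.857 = 27.821; length term: −600/56 = −10.714
Tm = 81.5 + (-7.387) + 27.821 − 10.714 = 91.22 → 91.2°C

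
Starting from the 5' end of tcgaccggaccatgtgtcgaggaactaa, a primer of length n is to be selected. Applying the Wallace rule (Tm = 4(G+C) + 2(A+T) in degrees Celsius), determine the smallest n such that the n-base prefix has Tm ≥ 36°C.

n = 11

First 10 bases: TCGACCGGAC → Tm = 34°C (< 36°C)
First 11 bases: TCGACCGGACC → Tm = 38°C (≥ 36°C)
Each additional base adds 2°C (A/T) or 4°C (G/C), so Tm is non-decreasing in n; n = 11 is the first length to reach 36°C.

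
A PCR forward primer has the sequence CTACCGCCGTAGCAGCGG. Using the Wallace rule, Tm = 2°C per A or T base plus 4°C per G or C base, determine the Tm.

62°C

Counting bases: C=7, G=6, A=3, T=2
So N_AT = 5 and N_GC = 13.
Tm = 2×5 + 4×13 = 62°C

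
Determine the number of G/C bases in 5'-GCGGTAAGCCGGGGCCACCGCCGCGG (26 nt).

22

Scanning the sequence gives C=10, A=3, T=1, G=12.
G+C = 12 + 10 = 22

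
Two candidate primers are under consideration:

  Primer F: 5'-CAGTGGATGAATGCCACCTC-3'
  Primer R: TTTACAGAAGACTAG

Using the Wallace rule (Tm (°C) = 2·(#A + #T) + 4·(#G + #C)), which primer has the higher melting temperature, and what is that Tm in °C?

Primer F, 62°C

Primer F: A+T=9, G+C=11 → Tm = 2(9)+4(11) = 62°C
Primer R: A+T=10, G+C=5 → Tm = 2(10)+4(5) = 40°C
62°C vs 40°C → primer F is higher.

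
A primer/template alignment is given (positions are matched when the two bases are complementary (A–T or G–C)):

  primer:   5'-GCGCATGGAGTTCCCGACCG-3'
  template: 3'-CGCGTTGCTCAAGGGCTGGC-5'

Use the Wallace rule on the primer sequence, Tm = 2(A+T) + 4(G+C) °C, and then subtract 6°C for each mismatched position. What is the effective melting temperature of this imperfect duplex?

56°C

Primer base counts: A=3, T=3, G=7, C=7 → A+T=6, G+C=14
Perfect-match Tm = 2(6) + 4(14) = 12 + 56 = 68°C
Mismatches (positions where the bases are not complementary): 2 (at positions 6, 7)
Effective Tm = 68 − 2×6 = 68 − 12 = 56°C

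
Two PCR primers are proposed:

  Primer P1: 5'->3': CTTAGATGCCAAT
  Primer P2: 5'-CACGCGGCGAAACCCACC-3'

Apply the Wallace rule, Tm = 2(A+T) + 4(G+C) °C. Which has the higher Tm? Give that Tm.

Primer P1: A+T=8, G+C=5 → Tm = 2(8)+4(5) = 36°C
Primer P2: A+T=5, G+C=13 → Tm = 2(5)+4(13) = 62°C
36°C vs 62°C → primer P2 is higher.

Primer P2, 62°C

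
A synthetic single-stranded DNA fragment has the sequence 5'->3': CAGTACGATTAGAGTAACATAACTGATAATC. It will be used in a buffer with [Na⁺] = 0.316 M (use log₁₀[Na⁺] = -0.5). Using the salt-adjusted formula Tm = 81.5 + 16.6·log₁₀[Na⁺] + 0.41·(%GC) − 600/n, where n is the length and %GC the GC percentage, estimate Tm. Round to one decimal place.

67.1°C

Length n = 31. C=5, G=5, T=8, A=13
G+C = 10, so %GC = 10/31 × 100 = 32.258%
Salt term: 16.6 × (-0.5) = -8.3
GC term: 0.41 × 32.258 = 13.226; length term: −600/31 = −19.355
Tm = 81.5 + (-8.3) + 13.226 − 19.355 = 67.071 → 67.1°C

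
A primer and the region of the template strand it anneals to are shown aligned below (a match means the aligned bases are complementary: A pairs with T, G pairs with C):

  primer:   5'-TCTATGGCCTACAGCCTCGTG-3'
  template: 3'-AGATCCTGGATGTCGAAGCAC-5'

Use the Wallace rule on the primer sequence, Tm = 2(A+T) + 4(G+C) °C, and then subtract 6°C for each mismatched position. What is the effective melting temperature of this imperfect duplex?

48°C

Primer base counts: A=3, T=6, G=5, C=7 → A+T=9, G+C=12
Perfect-match Tm = 2(9) + 4(12) = 18 + 48 = 66°C
Mismatches (positions where the bases are not complementary): 3 (at positions 5, 7, 16)
Effective Tm = 66 − 3×6 = 66 − 18 = 48°C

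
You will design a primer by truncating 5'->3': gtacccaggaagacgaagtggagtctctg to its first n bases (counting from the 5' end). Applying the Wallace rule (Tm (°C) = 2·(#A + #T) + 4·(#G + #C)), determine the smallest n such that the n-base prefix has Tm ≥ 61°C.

First 19 bases: GTACCCAGGAAGACGAAGT → Tm = 58°C (< 61°C)
First 20 bases: GTACCCAGGAAGACGAAGTG → Tm = 62°C (≥ 61°C)
Each additional base adds 2°C (A/T) or 4°C (G/C), so Tm is non-decreasing in n; n = 20 is the first length to reach 61°C.

n = 20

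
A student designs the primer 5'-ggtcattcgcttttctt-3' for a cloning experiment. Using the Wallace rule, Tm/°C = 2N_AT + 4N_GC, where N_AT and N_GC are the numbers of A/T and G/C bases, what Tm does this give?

Scanning the sequence gives T=9, C=4, A=1, G=3.
AT pairs contribute 10, GC pairs contribute 7.
Tm = 2(10) + 4(7) = 20 + 28 = 48°C

48°C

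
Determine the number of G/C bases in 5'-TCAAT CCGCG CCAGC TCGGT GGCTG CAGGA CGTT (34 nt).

Counting bases: T=7, G=11, A=5, C=11
Total G or C: 11 + 11 = 22

22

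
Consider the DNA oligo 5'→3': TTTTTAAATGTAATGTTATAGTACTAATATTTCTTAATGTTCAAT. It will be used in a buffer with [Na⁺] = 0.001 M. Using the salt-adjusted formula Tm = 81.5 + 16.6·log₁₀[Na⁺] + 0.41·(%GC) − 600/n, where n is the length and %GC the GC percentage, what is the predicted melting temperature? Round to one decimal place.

24.7°C

Length n = 45. A=15, T=23, C=3, G=4
G+C = 7, so %GC = 7/45 × 100 = 15.556%
Salt term: 16.6 × (-3) = -49.8
GC term: 0.41 × 15.556 = 6.378; length term: −600/45 = −13.333
Tm = 81.5 + (-49.8) + 6.378 − 13.333 = 24.745 → 24.7°C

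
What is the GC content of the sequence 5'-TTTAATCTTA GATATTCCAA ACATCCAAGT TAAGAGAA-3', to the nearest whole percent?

Base counts: A=16, T=12, G=4, C=6
G+C = 4 + 6 = 10 out of 38 bases
%GC = 10/38 × 100 = 26.32% ≈ 26%

26%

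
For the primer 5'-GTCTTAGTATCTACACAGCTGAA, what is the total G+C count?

Base counts: C=5, G=4, T=7, A=7
Total G or C: 4 + 5 = 9

9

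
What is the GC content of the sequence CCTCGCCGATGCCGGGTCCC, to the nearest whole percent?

80%

C=10, A=1, T=3, G=6
G+C = 6 + 10 = 16 out of 20 bases
%GC = 16/20 × 100 = 80% ≈ 80%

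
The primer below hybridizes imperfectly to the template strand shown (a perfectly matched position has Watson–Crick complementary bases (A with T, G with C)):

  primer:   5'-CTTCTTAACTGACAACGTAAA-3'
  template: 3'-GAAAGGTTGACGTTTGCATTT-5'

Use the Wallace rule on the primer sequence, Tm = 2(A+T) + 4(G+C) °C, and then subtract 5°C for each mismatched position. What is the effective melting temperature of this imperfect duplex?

Primer base counts: A=8, T=6, G=2, C=5 → A+T=14, G+C=7
Perfect-match Tm = 2(14) + 4(7) = 28 + 28 = 56°C
Mismatches (positions where the bases are not complementary): 5 (at positions 4, 5, 6, 12, 13)
Effective Tm = 56 − 5×5 = 56 − 25 = 31°C

31°C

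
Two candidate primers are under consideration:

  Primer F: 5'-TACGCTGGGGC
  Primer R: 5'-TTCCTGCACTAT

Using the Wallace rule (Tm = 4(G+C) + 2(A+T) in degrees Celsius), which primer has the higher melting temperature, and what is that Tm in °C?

Primer F, 38°C

Primer F: A+T=3, G+C=8 → Tm = 2(3)+4(8) = 38°C
Primer R: A+T=7, G+C=5 → Tm = 2(7)+4(5) = 34°C
38°C vs 34°C → primer F is higher.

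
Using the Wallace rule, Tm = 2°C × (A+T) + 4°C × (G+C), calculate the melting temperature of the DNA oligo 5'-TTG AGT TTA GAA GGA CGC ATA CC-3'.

Counting bases: G=6, C=4, T=6, A=7
AT pairs contribute 13, GC pairs contribute 10.
Tm = 2(13) + 4(10) = 26 + 40 = 66°C

66°C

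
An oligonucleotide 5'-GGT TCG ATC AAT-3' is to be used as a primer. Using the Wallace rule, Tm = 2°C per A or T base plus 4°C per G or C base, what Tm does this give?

34°C

Base counts: C=2, T=4, A=3, G=3
So N_AT = 7 and N_GC = 5.
Tm = 2(7) + 4(5) = 14 + 20 = 34°C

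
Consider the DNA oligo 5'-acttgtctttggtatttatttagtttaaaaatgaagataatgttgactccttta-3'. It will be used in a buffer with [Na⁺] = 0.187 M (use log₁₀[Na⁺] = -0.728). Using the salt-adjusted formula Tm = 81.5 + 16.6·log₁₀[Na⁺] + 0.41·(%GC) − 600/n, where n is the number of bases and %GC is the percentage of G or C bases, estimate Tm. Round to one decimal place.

Length n = 54. Base counts: C=5, A=16, G=8, T=25
G+C = 13, so %GC = 13/54 × 100 = 24.074%
Salt term: 16.6 × (-0.728) = -12.085
GC term: 0.41 × 24.074 = 9.87; length term: −600/54 = −11.111
Tm = 81.5 + (-12.085) + 9.87 − 11.111 = 68.174 → 68.2°C

68.2°C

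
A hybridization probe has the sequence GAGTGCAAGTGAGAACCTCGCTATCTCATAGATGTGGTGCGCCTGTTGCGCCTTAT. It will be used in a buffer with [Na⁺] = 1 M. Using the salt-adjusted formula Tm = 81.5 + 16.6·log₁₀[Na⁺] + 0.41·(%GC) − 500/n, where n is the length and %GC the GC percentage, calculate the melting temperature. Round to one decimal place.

93.8°C

Length n = 56. Counting bases: G=16, A=11, T=16, C=13
G+C = 29, so %GC = 29/56 × 100 = 51.786%
Salt term: 16.6 × (0) = 0
GC term: 0.41 × 51.786 = 21.232; length term: −500/56 = −8.929
Tm = 81.5 + (0) + 21.232 − 8.929 = 93.803 → 93.8°C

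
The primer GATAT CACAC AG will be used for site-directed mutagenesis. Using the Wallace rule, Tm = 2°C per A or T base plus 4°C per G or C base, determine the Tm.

34°C

C=3, A=5, T=2, G=2
AT pairs contribute 7, GC pairs contribute 5.
Tm = 4·5 + 2·7 = 20 + 14 = 34°C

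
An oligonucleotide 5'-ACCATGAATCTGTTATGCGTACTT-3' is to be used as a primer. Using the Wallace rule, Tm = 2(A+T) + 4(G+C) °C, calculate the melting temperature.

Counting bases: T=9, A=6, C=5, G=4
A+T = 15, G+C = 9
Tm = 2(15) + 4(9) = 30 + 36 = 66°C

66°C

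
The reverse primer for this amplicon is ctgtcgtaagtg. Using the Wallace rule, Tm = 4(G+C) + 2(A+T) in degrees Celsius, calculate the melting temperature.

36°C

Scanning the sequence gives T=4, C=2, A=2, G=4.
So N_AT = 6 and N_GC = 6.
Tm = 4·6 + 2·6 = 24 + 12 = 36°C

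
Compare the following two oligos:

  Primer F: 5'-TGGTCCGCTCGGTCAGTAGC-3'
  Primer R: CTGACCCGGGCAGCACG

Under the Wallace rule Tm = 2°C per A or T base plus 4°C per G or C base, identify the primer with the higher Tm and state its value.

Primer F, 66°C

Primer F: A+T=7, G+C=13 → Tm = 2(7)+4(13) = 66°C
Primer R: A+T=4, G+C=13 → Tm = 2(4)+4(13) = 60°C
66°C vs 60°C → primer F is higher.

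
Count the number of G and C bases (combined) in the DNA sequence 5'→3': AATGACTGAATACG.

5

Counting bases: C=2, T=3, G=3, A=6
G+C = 3 + 2 = 5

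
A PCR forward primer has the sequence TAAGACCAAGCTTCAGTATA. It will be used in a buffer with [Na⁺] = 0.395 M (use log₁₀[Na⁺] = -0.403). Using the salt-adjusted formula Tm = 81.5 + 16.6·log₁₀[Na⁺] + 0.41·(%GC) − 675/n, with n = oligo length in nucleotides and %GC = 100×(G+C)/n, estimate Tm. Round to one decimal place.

Length n = 20. Scanning the sequence gives A=8, C=4, G=3, T=5.
G+C = 7, so %GC = 7/20 × 100 = 35%
Salt term: 16.6 × (-0.403) = -6.69
GC term: 0.41 × 35 = 14.35; length term: −675/20 = −33.75
Tm = 81.5 + (-6.69) + 14.35 − 33.75 = 55.41 → 55.4°C

55.4°C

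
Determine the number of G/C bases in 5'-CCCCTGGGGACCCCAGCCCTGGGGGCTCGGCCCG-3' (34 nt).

29

G=13, A=2, C=16, T=3
Total G or C: 13 + 16 = 29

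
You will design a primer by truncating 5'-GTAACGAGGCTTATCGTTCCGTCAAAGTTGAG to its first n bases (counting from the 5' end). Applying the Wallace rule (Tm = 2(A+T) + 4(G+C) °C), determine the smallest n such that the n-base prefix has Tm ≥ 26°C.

First 8 bases: GTAACGAG → Tm = 24°C (< 26°C)
First 9 bases: GTAACGAGG → Tm = 28°C (≥ 26°C)
Since every base adds ≥2°C, Tm only increases with n, so the threshold is first crossed at n = 9.

n = 9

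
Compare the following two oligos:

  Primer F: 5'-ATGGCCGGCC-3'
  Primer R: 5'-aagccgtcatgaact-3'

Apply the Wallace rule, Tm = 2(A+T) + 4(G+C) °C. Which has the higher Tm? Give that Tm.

Primer F: A+T=2, G+C=8 → Tm = 2(2)+4(8) = 36°C
Primer R: A+T=8, G+C=7 → Tm = 2(8)+4(7) = 44°C
36°C vs 44°C → primer R is higher.

Primer R, 44°C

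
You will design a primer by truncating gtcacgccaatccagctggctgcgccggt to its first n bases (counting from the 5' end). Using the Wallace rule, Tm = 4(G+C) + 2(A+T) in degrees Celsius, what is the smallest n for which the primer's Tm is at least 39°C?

First 12 bases: GTCACGCCAATC → Tm = 38°C (< 39°C)
First 13 bases: GTCACGCCAATCC → Tm = 42°C (≥ 39°C)
Each additional base adds 2°C (A/T) or 4°C (G/C), so Tm is non-decreasing in n; n = 13 is the first length to reach 39°C.

n = 13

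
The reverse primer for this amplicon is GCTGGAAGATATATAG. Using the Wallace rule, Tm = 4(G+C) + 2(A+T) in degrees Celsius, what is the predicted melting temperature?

Counting bases: C=1, T=4, A=6, G=5
A+T = 10, G+C = 6
Tm = 4·6 + 2·10 = 24 + 20 = 44°C

44°C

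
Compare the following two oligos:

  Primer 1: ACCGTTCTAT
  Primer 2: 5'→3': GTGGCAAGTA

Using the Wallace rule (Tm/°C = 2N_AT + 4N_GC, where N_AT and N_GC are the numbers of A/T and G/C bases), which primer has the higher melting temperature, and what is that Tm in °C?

Primer 2, 30°C

Primer 1: A+T=6, G+C=4 → Tm = 2(6)+4(4) = 28°C
Primer 2: A+T=5, G+C=5 → Tm = 2(5)+4(5) = 30°C
28°C vs 30°C → primer 2 is higher.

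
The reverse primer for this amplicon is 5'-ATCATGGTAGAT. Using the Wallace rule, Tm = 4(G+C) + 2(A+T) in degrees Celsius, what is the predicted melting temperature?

32°C

Scanning the sequence gives C=1, G=3, A=4, T=4.
So N_AT = 8 and N_GC = 4.
Tm = 2(8) + 4(4) = 16 + 16 = 32°C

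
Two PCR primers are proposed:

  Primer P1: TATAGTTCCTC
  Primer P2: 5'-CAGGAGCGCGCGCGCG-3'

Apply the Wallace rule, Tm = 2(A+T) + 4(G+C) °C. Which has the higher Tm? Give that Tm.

Primer P2, 60°C

Primer P1: A+T=7, G+C=4 → Tm = 2(7)+4(4) = 30°C
Primer P2: A+T=2, G+C=14 → Tm = 2(2)+4(14) = 60°C
30°C vs 60°C → primer P2 is higher.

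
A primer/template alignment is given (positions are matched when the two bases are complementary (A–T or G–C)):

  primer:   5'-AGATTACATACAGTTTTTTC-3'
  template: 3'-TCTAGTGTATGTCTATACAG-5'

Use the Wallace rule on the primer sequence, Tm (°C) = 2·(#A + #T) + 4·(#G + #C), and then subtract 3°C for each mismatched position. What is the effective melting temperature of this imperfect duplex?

38°C

Primer base counts: A=6, T=9, G=2, C=3 → A+T=15, G+C=5
Perfect-match Tm = 2(15) + 4(5) = 30 + 20 = 50°C
Mismatches (positions where the bases are not complementary): 4 (at positions 5, 14, 16, 18)
Effective Tm = 50 − 4×3 = 50 − 12 = 38°C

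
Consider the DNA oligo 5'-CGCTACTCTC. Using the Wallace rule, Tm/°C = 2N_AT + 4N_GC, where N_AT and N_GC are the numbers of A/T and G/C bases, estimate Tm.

T=3, C=5, A=1, G=1
So N_AT = 4 and N_GC = 6.
Tm = 4·6 + 2·4 = 24 + 8 = 32°C

32°C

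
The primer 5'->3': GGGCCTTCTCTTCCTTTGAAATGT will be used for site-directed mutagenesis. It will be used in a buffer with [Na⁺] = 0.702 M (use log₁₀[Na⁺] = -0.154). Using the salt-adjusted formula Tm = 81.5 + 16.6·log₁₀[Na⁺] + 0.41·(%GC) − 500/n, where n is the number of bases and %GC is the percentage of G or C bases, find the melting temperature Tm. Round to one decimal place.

Length n = 24. Counting bases: C=6, A=3, T=10, G=5
G+C = 11, so %GC = 11/24 × 100 = 45.833%
Salt term: 16.6 × (-0.154) = -2.556
GC term: 0.41 × 45.833 = 18.792; length term: −500/24 = −20.833
Tm = 81.5 + (-2.556) + 18.792 − 20.833 = 76.903 → 76.9°C

76.9°C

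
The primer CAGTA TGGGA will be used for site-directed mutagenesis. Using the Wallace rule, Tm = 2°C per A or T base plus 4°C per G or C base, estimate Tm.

Scanning the sequence gives C=1, T=2, A=3, G=4.
So N_AT = 5 and N_GC = 5.
Tm = 2(5) + 4(5) = 10 + 20 = 30°C

30°C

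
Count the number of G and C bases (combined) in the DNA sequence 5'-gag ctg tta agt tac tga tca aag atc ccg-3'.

13

A=9, T=8, C=6, G=7
Total G or C: 7 + 6 = 13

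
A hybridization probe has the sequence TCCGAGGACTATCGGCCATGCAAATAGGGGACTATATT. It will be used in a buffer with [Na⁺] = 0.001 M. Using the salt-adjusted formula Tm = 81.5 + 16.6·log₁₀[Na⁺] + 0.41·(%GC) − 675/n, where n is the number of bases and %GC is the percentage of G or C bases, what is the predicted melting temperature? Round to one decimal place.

33.4°C

Length n = 38. G=10, T=9, C=8, A=11
G+C = 18, so %GC = 18/38 × 100 = 47.368%
Salt term: 16.6 × (-3) = -49.8
GC term: 0.41 × 47.368 = 19.421; length term: −675/38 = −17.763
Tm = 81.5 + (-49.8) + 19.421 − 17.763 = 33.358 → 33.4°C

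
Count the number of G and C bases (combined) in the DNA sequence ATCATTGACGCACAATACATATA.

7

Scanning the sequence gives A=10, T=6, C=5, G=2.
G+C = 2 + 5 = 7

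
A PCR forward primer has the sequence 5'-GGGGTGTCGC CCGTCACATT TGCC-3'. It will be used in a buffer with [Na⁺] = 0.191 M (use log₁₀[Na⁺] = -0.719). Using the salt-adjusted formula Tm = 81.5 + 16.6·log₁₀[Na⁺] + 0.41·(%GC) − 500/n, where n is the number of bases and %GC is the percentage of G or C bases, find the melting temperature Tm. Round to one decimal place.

76.1°C

Length n = 24. Base counts: T=6, A=2, C=8, G=8
G+C = 16, so %GC = 16/24 × 100 = 66.667%
Salt term: 16.6 × (-0.719) = -11.935
GC term: 0.41 × 66.667 = 27.333; length term: −500/24 = −20.833
Tm = 81.5 + (-11.935) + 27.333 − 20.833 = 76.065 → 76.1°C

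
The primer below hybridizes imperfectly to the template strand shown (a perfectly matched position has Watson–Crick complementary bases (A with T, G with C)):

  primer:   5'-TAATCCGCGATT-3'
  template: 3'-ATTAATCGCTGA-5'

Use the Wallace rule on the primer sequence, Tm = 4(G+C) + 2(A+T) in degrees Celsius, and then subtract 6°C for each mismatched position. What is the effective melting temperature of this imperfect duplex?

16°C

Primer base counts: A=3, T=4, G=2, C=3 → A+T=7, G+C=5
Perfect-match Tm = 2(7) + 4(5) = 14 + 20 = 34°C
Mismatches (positions where the bases are not complementary): 3 (at positions 5, 6, 11)
Effective Tm = 34 − 3×6 = 34 − 18 = 16°C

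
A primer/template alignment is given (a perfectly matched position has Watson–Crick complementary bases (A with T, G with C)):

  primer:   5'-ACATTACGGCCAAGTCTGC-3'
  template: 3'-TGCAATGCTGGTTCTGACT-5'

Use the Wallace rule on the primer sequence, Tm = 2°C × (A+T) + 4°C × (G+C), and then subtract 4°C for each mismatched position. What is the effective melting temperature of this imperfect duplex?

Primer base counts: A=5, T=4, G=4, C=6 → A+T=9, G+C=10
Perfect-match Tm = 2(9) + 4(10) = 18 + 40 = 58°C
Mismatches (positions where the bases are not complementary): 4 (at positions 3, 9, 15, 19)
Effective Tm = 58 − 4×4 = 58 − 16 = 42°C

42°C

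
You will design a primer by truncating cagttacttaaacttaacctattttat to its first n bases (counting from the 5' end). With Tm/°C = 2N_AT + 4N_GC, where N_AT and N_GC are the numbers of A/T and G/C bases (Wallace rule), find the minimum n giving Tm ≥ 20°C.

First 6 bases: CAGTTA → Tm = 16°C (< 20°C)
First 7 bases: CAGTTAC → Tm = 20°C (≥ 20°C)
Each additional base adds 2°C (A/T) or 4°C (G/C), so Tm is non-decreasing in n; n = 7 is the first length to reach 20°C.

n = 7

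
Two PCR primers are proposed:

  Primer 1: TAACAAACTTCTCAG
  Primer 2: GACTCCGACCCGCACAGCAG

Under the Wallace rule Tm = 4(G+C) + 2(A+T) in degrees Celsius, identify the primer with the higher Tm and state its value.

Primer 2, 68°C

Primer 1: A+T=10, G+C=5 → Tm = 2(10)+4(5) = 40°C
Primer 2: A+T=6, G+C=14 → Tm = 2(6)+4(14) = 68°C
40°C vs 68°C → primer 2 is higher.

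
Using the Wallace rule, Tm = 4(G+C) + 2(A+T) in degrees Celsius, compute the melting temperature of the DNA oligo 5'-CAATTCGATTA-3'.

28°C

Counting bases: T=4, A=4, G=1, C=2
AT pairs contribute 8, GC pairs contribute 3.
Tm = 2(8) + 4(3) = 16 + 12 = 28°C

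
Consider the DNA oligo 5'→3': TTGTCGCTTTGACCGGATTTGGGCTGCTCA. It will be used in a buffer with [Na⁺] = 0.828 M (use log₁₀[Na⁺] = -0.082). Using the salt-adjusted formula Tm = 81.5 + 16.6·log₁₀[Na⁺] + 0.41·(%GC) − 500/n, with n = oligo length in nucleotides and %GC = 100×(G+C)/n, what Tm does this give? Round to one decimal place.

85.3°C

Length n = 30. T=11, G=9, C=7, A=3
G+C = 16, so %GC = 16/30 × 100 = 53.333%
Salt term: 16.6 × (-0.082) = -1.361
GC term: 0.41 × 53.333 = 21.867; length term: −500/30 = −16.667
Tm = 81.5 + (-1.361) + 21.867 − 16.667 = 85.339 → 85.3°C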